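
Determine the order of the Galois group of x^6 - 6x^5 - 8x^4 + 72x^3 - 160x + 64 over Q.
6

The degree of the splitting field over Q equals the order of the Galois group, so first determine the group. The polynomial f is an irreducible sextic over Q, so G = Gal(f/Q) is one of the 16 transitive subgroups 6T1, ..., 6T16 of S_6. The discriminant of f is 870211913777152, which is not a perfect square, so G is not contained in A_6. The transitive groups of degree 6 not contained in A_6 are: C_6 (6T1, order 6), S_3 (6T2, order 6), D_6 (6T3, order 12), C_3 x S_3 (6T5, order 18), A_4 x C_2 (6T6, order 24), S_4 (6T8, order 24), S_3 x S_3 (6T9, order 36), S_4 x C_2 (6T11, order 48), (S_3 x S_3) : C_2 (6T13, order 72), PGL(2,5) (6T14, order 120), S_6 (6T16, order 720). By Dedekind's theorem, for a prime p not dividing disc(f) the degrees of the irreducible factors of f mod p form the cycle type of an element of G. Factoring f modulo the 23 such primes p <= 97 (skipping 2, 37, which divide the discriminant), each new pattern first appears at: mod 3: f = (x^3 + x^2 + 2x + 1)(x^3 + 2x^2 + 1), pattern 3+3; mod 5: f = (x^2 + 3)(x^2 + x + 2)(x^2 + 3x + 4), pattern 2+2+2; mod 67: f = (x + 4)(x + 5)(x + 29)(x + 36)(x + 60)(x + 61), pattern 1+1+1+1+1+1. No other pattern occurs in this range, so the set of observed cycle types is {3+3, 2+2+2, 1+1+1+1+1+1}. The candidates containing elements of all these cycle types are C_6 (6T1) of order 6, S_3 (6T2) of order 6, D_6 (6T3) of order 12, C_3 x S_3 (6T5) of order 18, A_4 x C_2 (6T6) of order 24, S_4 (6T8) of order 24, S_3 x S_3 (6T9) of order 36, S_4 x C_2 (6T11) of order 48, (S_3 x S_3) : C_2 (6T13) of order 72, PGL(2,5) (6T14) of order 120, S_6 (6T16) of order 720; the others are excluded. The observed types are precisely the cycle types that occur in S_3 (6T2). Each of the other remaining candidates has further cycle types, and by the Chebotarev density theorem the matching factorization patterns would occur for a proportion of primes equal to their share of the group: C_6 (6T1) additionally contains elements of type 6 (2 of its 6 elements, about 33% of primes); D_6 (6T3) additionally contains elements of type 6, 2+2+1+1 (5 of its 12 elements, about 42% of primes); C_3 x S_3 (6T5) additionally contains elements of type 6, 3+1+1+1 (10 of its 18 elements, about 56% of primes); A_4 x C_2 (6T6) additionally contains elements of type 6, 2+2+1+1, 2+1+1+1+1 (14 of its 24 elements, about 58% of primes); S_4 (6T8) additionally contains elements of type 4+1+1, 2+2+1+1 (9 of its 24 elements, about 38% of primes); S_3 x S_3 (6T9) additionally contains elements of type 6, 3+1+1+1, 2+2+1+1 (25 of its 36 elements, about 69% of primes); S_4 x C_2 (6T11) additionally contains elements of type 6, 4+2, 4+1+1, 2+2+1+1, 2+1+1+1+1 (32 of its 48 elements, about 67% of primes); (S_3 x S_3) : C_2 (6T13) additionally contains elements of type 6, 4+2, 3+2+1, 3+1+1+1, 2+2+1+1, 2+1+1+1+1 (61 of its 72 elements, about 85% of primes); PGL(2,5) (6T14) additionally contains elements of type 6, 5+1, 4+1+1, 2+2+1+1 (89 of its 120 elements, about 74% of primes); S_6 (6T16) additionally contains elements of type 6, 5+1, 4+2, 4+1+1, 3+2+1, 3+1+1+1, 2+2+1+1, 2+1+1+1+1 (664 of its 720 elements, about 92% of primes). None of the 23 primes tested shows any such pattern (for each of these groups the chance of that is below 10^-4), which rules them out. Hence G = S_3 (6T2), of order 6. The Galois group S_3 (6T2) has order 6, so the splitting field has degree 6 over Q.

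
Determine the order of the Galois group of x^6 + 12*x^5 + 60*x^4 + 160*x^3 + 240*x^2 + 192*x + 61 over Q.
The degree of the splitting field over Q equals the order of the Galois group, so first determine the group. The polynomial f is an irreducible sextic over Q, so G = Gal(f/Q) is one of the 16 transitive subgroups 6T1, ..., 6T16 of S_6. The discriminant of f is 11337408, which is not a perfect square, so G is not contained in A_6. The transitive groups of degree 6 not contained in A_6 are: C_6 (6T1, order 6), S_3 (6T2, order 6), D_6 (6T3, order 12), C_3 x S_3 (6T5, order 18), A_4 x C_2 (6T6, order 24), S_4 (6T8, order 24), S_3 x S_3 (6T9, order 36), S_4 x C_2 (6T11, order 48), (S_3 x S_3) : C_2 (6T13, order 72), PGL(2,5) (6T14, order 120), S_6 (6T16, order 720). By Dedekind's theorem, for a prime p not dividing disc(f) the degrees of the irreducible factors of f mod p form the cycle type of an element of G. Factoring f modulo the 79 such primes p <= 419 (skipping 2, 3, which divide the discriminant), each new pattern first appears at: mod 5: f = (x^2 + x + 1)(x^2 + 2x + 3)(x^2 + 4x + 2), pattern 2+2+2; mod 7: f = (x^6 + 5x^5 + 4x^4 + 6x^3 + 2x^2 + 3x + 5), pattern 6; mod 11: f = (x + 5)(x + 10)(x^2 + x + 7)(x^2 + 7x + 8), pattern 2+2+1+1; mod 13: f = (x^3 + 6x^2 + 12x + 4)(x^3 + 6x^2 + 12x + 12), pattern 3+3; mod 61: f = (x)(x + 4)(x + 28)(x + 30)(x + 35)(x + 37), pattern 1+1+1+1+1+1. No other pattern occurs in this range, so the set of observed cycle types is {2+2+2, 6, 2+2+1+1, 3+3, 1+1+1+1+1+1}. The candidates containing elements of all these cycle types are D_6 (6T3) of order 12, A_4 x C_2 (6T6) of order 24, S_3 x S_3 (6T9) of order 36, S_4 x C_2 (6T11) of order 48, (S_3 x S_3) : C_2 (6T13) of order 72, PGL(2,5) (6T14) of order 120, S_6 (6T16) of order 720; the others are excluded. The observed types are precisely the cycle types that occur in D_6 (6T3). Each of the other remaining candidates has further cycle types, and by the Chebotarev density theorem the matching factorization patterns would occur for a proportion of primes equal to their share of the group: A_4 x C_2 (6T6) additionally contains elements of type 2+1+1+1+1 (3 of its 24 elements, about 12% of primes); S_3 x S_3 (6T9) additionally contains elements of type 3+1+1+1 (4 of its 36 elements, about 11% of primes); S_4 x C_2 (6T11) additionally contains elements of type 4+2, 4+1+1, 2+1+1+1+1 (15 of its 48 elements, about 31% of primes); (S_3 x S_3) : C_2 (6T13) additionally contains elements of type 4+2, 3+2+1, 3+1+1+1, 2+1+1+1+1 (40 of its 72 elements, about 56% of primes); PGL(2,5) (6T14) additionally contains elements of type 5+1, 4+1+1 (54 of its 120 elements, about 45% of primes); S_6 (6T16) additionally contains elements of type 5+1, 4+2, 4+1+1, 3+2+1, 3+1+1+1, 2+1+1+1+1 (499 of its 720 elements, about 69% of primes). None of the 79 primes tested shows any such pattern (for each of these groups the chance of that is below 10^-4), which rules them out. Hence G = D_6 (6T3), of order 12. The Galois group D_6 (6T3) has order 12, so the splitting field has degree 12 over Q.

12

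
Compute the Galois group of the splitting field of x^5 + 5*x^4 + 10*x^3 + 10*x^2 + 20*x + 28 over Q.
The polynomial f is an irreducible quintic over Q, so G = Gal(f/Q) is a transitive subgroup of S_5: one of C_5 (5T1, order 5), D_5 (5T2, order 10), F_20 (5T3, order 20), A_5 (5T4, order 60) or S_5 (5T5, order 120). The discriminant of f is 259200000, which is not a perfect square, so G is not contained in A_5. The transitive groups of degree 5 not contained in A_5 are: F_20 (5T3, order 20), S_5 (5T5, order 120). By Dedekind's theorem, for a prime p not dividing disc(f) the degrees of the irreducible factors of f mod p form the cycle type of an element of G. Factoring f modulo the 18 such primes p <= 73 (skipping 2, 3, 5, which divide the discriminant), each new pattern first appears at: mod 7: f = (x)(x^4 + 5x^3 + 3x^2 + 3x + 6), pattern 4+1; mod 11: f = (x + 7)(x^2 + 4x + 2)(x^2 + 5x + 2), pattern 2+2+1; mod 19: f = (x^5 + 5x^4 + 10x^3 + 10x^2 + x + 9), pattern 5. No other pattern occurs in this range, so the set of observed cycle types is {4+1, 2+2+1, 5}. The candidates containing elements of all these cycle types are F_20 (5T3) of order 20, S_5 (5T5) of order 120; the others are excluded. The observed types are precisely the cycle types that occur in F_20 (5T3) (apart from the identity). Each of the other remaining candidates has further cycle types, and by the Chebotarev density theorem the matching factorization patterns would occur for a proportion of primes equal to their share of the group: S_5 (5T5) additionally contains elements of type 3+2, 3+1+1, 2+1+1+1 (50 of its 120 elements, about 42% of primes). None of the 18 primes tested shows any such pattern (for each of these groups the chance of that is below 10^-4), which rules them out. Hence G = F_20 (5T3), of order 20.

5T3: F_20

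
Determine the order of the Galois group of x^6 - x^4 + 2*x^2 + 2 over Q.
24

The degree of the splitting field over Q equals the order of the Galois group, so first determine the group. The polynomial f is an irreducible sextic over Q, so G = Gal(f/Q) is one of the 16 transitive subgroups 6T1, ..., 6T16 of S_6. The discriminant of f is -5120000, which is not a perfect square, so G is not contained in A_6. The transitive groups of degree 6 not contained in A_6 are: C_6 (6T1, order 6), S_3 (6T2, order 6), D_6 (6T3, order 12), C_3 x S_3 (6T5, order 18), A_4 x C_2 (6T6, order 24), S_4 (6T8, order 24), S_3 x S_3 (6T9, order 36), S_4 x C_2 (6T11, order 48), (S_3 x S_3) : C_2 (6T13, order 72), PGL(2,5) (6T14, order 120), S_6 (6T16, order 720). By Dedekind's theorem, for a prime p not dividing disc(f) the degrees of the irreducible factors of f mod p form the cycle type of an element of G. Factoring f modulo the 22 such primes p <= 89 (skipping 2, 5, which divide the discriminant), each new pattern first appears at: mod 3: f = (x^3 + x^2 + 2)(x^3 + 2x^2 + 1), pattern 3+3; mod 7: f = (x^2 + 2)(x^2 + x + 6)(x^2 + 6x + 6), pattern 2+2+2; mod 13: f = (x + 4)(x + 9)(x^4 + 2x^2 + 8), pattern 4+1+1; mod 43: f = (x + 12)(x + 31)(x^2 + 4)(x^2 + 10), pattern 2+2+1+1. No other pattern occurs in this range, so the set of observed cycle types is {3+3, 2+2+2, 4+1+1, 2+2+1+1}. The candidates containing elements of all these cycle types are S_4 (6T8) of order 24, S_4 x C_2 (6T11) of order 48, PGL(2,5) (6T14) of order 120, S_6 (6T16) of order 720; the others are excluded. The observed types are precisely the cycle types that occur in S_4 (6T8) (apart from the identity). Each of the other remaining candidates has further cycle types, and by the Chebotarev density theorem the matching factorization patterns would occur for a proportion of primes equal to their share of the group: S_4 x C_2 (6T11) additionally contains elements of type 6, 4+2, 2+1+1+1+1 (17 of its 48 elements, about 35% of primes); PGL(2,5) (6T14) additionally contains elements of type 6, 5+1 (44 of its 120 elements, about 37% of primes); S_6 (6T16) additionally contains elements of type 6, 5+1, 4+2, 3+2+1, 3+1+1+1, 2+1+1+1+1 (529 of its 720 elements, about 73% of primes). None of the 22 primes tested shows any such pattern (for each of these groups the chance of that is below 10^-4), which rules them out. Hence G = S_4 (6T8), of order 24. The Galois group S_4 (6T8) has order 24, so the splitting field has degree 24 over Q.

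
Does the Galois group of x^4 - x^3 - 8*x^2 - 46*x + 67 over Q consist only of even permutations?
The polynomial is irreducible of degree 4 over Q. Its discriminant is -311413483, which is not a perfect square. A Galois group lies in the alternating group exactly when the discriminant is a square in Q, so the Galois group (S_4) is not contained in A_4.

No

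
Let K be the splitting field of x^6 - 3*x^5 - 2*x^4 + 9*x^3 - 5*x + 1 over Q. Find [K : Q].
6

The degree of the splitting field over Q equals the order of the Galois group, so first determine the group. The polynomial f is an irreducible sextic over Q, so G = Gal(f/Q) is one of the 16 transitive subgroups 6T1, ..., 6T16 of S_6. The discriminant of f is 810448, which is not a perfect square, so G is not contained in A_6. The transitive groups of degree 6 not contained in A_6 are: C_6 (6T1, order 6), S_3 (6T2, order 6), D_6 (6T3, order 12), C_3 x S_3 (6T5, order 18), A_4 x C_2 (6T6, order 24), S_4 (6T8, order 24), S_3 x S_3 (6T9, order 36), S_4 x C_2 (6T11, order 48), (S_3 x S_3) : C_2 (6T13, order 72), PGL(2,5) (6T14, order 120), S_6 (6T16, order 720). By Dedekind's theorem, for a prime p not dividing disc(f) the degrees of the irreducible factors of f mod p form the cycle type of an element of G. Factoring f modulo the 23 such primes p <= 97 (skipping 2, 37, which divide the discriminant), each new pattern first appears at: mod 3: f = (x^3 + x^2 + 2)(x^3 + 2x^2 + 2x + 2), pattern 3+3; mod 5: f = (x^2 + 2)(x^2 + 3x + 3)(x^2 + 4x + 1), pattern 2+2+2; mod 67: f = (x + 2)(x + 18)(x + 30)(x + 36)(x + 48)(x + 64), pattern 1+1+1+1+1+1. No other pattern occurs in this range, so the set of observed cycle types is {3+3, 2+2+2, 1+1+1+1+1+1}. The candidates containing elements of all these cycle types are C_6 (6T1) of order 6, S_3 (6T2) of order 6, D_6 (6T3) of order 12, C_3 x S_3 (6T5) of order 18, A_4 x C_2 (6T6) of order 24, S_4 (6T8) of order 24, S_3 x S_3 (6T9) of order 36, S_4 x C_2 (6T11) of order 48, (S_3 x S_3) : C_2 (6T13) of order 72, PGL(2,5) (6T14) of order 120, S_6 (6T16) of order 720; the others are excluded. The observed types are precisely the cycle types that occur in S_3 (6T2). Each of the other remaining candidates has further cycle types, and by the Chebotarev density theorem the matching factorization patterns would occur for a proportion of primes equal to their share of the group: C_6 (6T1) additionally contains elements of type 6 (2 of its 6 elements, about 33% of primes); D_6 (6T3) additionally contains elements of type 6, 2+2+1+1 (5 of its 12 elements, about 42% of primes); C_3 x S_3 (6T5) additionally contains elements of type 6, 3+1+1+1 (10 of its 18 elements, about 56% of primes); A_4 x C_2 (6T6) additionally contains elements of type 6, 2+2+1+1, 2+1+1+1+1 (14 of its 24 elements, about 58% of primes); S_4 (6T8) additionally contains elements of type 4+1+1, 2+2+1+1 (9 of its 24 elements, about 38% of primes); S_3 x S_3 (6T9) additionally contains elements of type 6, 3+1+1+1, 2+2+1+1 (25 of its 36 elements, about 69% of primes); S_4 x C_2 (6T11) additionally contains elements of type 6, 4+2, 4+1+1, 2+2+1+1, 2+1+1+1+1 (32 of its 48 elements, about 67% of primes); (S_3 x S_3) : C_2 (6T13) additionally contains elements of type 6, 4+2, 3+2+1, 3+1+1+1, 2+2+1+1, 2+1+1+1+1 (61 of its 72 elements, about 85% of primes); PGL(2,5) (6T14) additionally contains elements of type 6, 5+1, 4+1+1, 2+2+1+1 (89 of its 120 elements, about 74% of primes); S_6 (6T16) additionally contains elements of type 6, 5+1, 4+2, 4+1+1, 3+2+1, 3+1+1+1, 2+2+1+1, 2+1+1+1+1 (664 of its 720 elements, about 92% of primes). None of the 23 primes tested shows any such pattern (for each of these groups the chance of that is below 10^-4), which rules them out. Hence G = S_3 (6T2), of order 6. The Galois group S_3 (6T2) has order 6, so the splitting field has degree 6 over Q.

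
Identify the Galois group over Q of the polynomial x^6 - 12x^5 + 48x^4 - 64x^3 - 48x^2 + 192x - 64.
A_4 x C_2 (order 24)

The polynomial f is an irreducible sextic over Q, so G = Gal(f/Q) is one of the 16 transitive subgroups 6T1, ..., 6T16 of S_6. The discriminant of f is -450868486864896, which is not a perfect square, so G is not contained in A_6. The transitive groups of degree 6 not contained in A_6 are: C_6 (6T1, order 6), S_3 (6T2, order 6), D_6 (6T3, order 12), C_3 x S_3 (6T5, order 18), A_4 x C_2 (6T6, order 24), S_4 (6T8, order 24), S_3 x S_3 (6T9, order 36), S_4 x C_2 (6T11, order 48), (S_3 x S_3) : C_2 (6T13, order 72), PGL(2,5) (6T14, order 120), S_6 (6T16, order 720). By Dedekind's theorem, for a prime p not dividing disc(f) the degrees of the irreducible factors of f mod p form the cycle type of an element of G. Factoring f modulo the 33 such primes p <= 149 (skipping 2, 3, which divide the discriminant), each new pattern first appears at: mod 5: f = (x^3 + x^2 + 2)(x^3 + 2x^2 + x + 3), pattern 3+3; mod 7: f = (x^6 + 2x^5 + 6x^4 + 6x^3 + x^2 + 3x + 6), pattern 6; mod 17: f = (x + 2)(x + 11)(x^2 + 13x + 1)(x^2 + 13x + 11), pattern 2+2+1+1; mod 19: f = (x + 3)(x + 5)(x + 10)(x + 12)(x^2 + 15x + 9), pattern 2+1+1+1+1; mod 71: f = (x^2 + 67x + 7)(x^2 + 67x + 22)(x^2 + 67x + 42), pattern 2+2+2. No other pattern occurs in this range, so the set of observed cycle types is {3+3, 6, 2+2+1+1, 2+1+1+1+1, 2+2+2}. The candidates containing elements of all these cycle types are A_4 x C_2 (6T6) of order 24, S_4 x C_2 (6T11) of order 48, (S_3 x S_3) : C_2 (6T13) of order 72, S_6 (6T16) of order 720; the others are excluded. The observed types are precisely the cycle types that occur in A_4 x C_2 (6T6) (apart from the identity). Each of the other remaining candidates has further cycle types, and by the Chebotarev density theorem the matching factorization patterns would occur for a proportion of primes equal to their share of the group: S_4 x C_2 (6T11) additionally contains elements of type 4+2, 4+1+1 (12 of its 48 elements, about 25% of primes); (S_3 x S_3) : C_2 (6T13) additionally contains elements of type 4+2, 3+2+1, 3+1+1+1 (34 of its 72 elements, about 47% of primes); S_6 (6T16) additionally contains elements of type 5+1, 4+2, 4+1+1, 3+2+1, 3+1+1+1 (484 of its 720 elements, about 67% of primes). None of the 33 primes tested shows any such pattern (for each of these groups the chance of that is below 10^-4), which rules them out. Hence G = A_4 x C_2 (6T6), of order 24.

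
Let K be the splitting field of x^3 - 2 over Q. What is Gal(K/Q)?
S_3 (order 6)

The polynomial is an irreducible cubic over Q and its discriminant is -108, which is not a perfect square. For an irreducible cubic, a non-square discriminant gives Galois group S_3.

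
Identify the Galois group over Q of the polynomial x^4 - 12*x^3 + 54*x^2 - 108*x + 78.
D_4 (order 8)

The polynomial is an irreducible quartic over Q and its discriminant is -6912, which is not a perfect square, so the Galois group is not contained in A_4. The resolvent cubic y^3 - 54*y^2 + 984*y - 6048 has exactly one rational root, so the Galois group is C_4 or D_4. The quartic remains irreducible over Q(sqrt(disc)), so the group is D_4.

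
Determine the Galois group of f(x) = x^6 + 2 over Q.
6T3: D_6

The polynomial f is an irreducible sextic over Q, so G = Gal(f/Q) is one of the 16 transitive subgroups 6T1, ..., 6T16 of S_6. The discriminant of f is -1492992, which is not a perfect square, so G is not contained in A_6. The transitive groups of degree 6 not contained in A_6 are: C_6 (6T1, order 6), S_3 (6T2, order 6), D_6 (6T3, order 12), C_3 x S_3 (6T5, order 18), A_4 x C_2 (6T6, order 24), S_4 (6T8, order 24), S_3 x S_3 (6T9, order 36), S_4 x C_2 (6T11, order 48), (S_3 x S_3) : C_2 (6T13, order 72), PGL(2,5) (6T14, order 120), S_6 (6T16, order 720). By Dedekind's theorem, for a prime p not dividing disc(f) the degrees of the irreducible factors of f mod p form the cycle type of an element of G. Factoring f modulo the 79 such primes p <= 419 (skipping 2, 3, which divide the discriminant), each new pattern first appears at: mod 5: f = (x^2 + 3)(x^2 + 2x + 3)(x^2 + 3x + 3), pattern 2+2+2; mod 7: f = (x^6 + 2), pattern 6; mod 11: f = (x + 2)(x + 9)(x^2 + 2x + 4)(x^2 + 9x + 4), pattern 2+2+1+1; mod 19: f = (x^3 + 6)(x^3 + 13), pattern 3+3; mod 43: f = (x + 3)(x + 18)(x + 21)(x + 22)(x + 25)(x + 40), pattern 1+1+1+1+1+1. No other pattern occurs in this range, so the set of observed cycle types is {2+2+2, 6, 2+2+1+1, 3+3, 1+1+1+1+1+1}. The candidates containing elements of all these cycle types are D_6 (6T3) of order 12, A_4 x C_2 (6T6) of order 24, S_3 x S_3 (6T9) of order 36, S_4 x C_2 (6T11) of order 48, (S_3 x S_3) : C_2 (6T13) of order 72, PGL(2,5) (6T14) of order 120, S_6 (6T16) of order 720; the others are excluded. The observed types are precisely the cycle types that occur in D_6 (6T3). Each of the other remaining candidates has further cycle types, and by the Chebotarev density theorem the matching factorization patterns would occur for a proportion of primes equal to their share of the group: A_4 x C_2 (6T6) additionally contains elements of type 2+1+1+1+1 (3 of its 24 elements, about 12% of primes); S_3 x S_3 (6T9) additionally contains elements of type 3+1+1+1 (4 of its 36 elements, about 11% of primes); S_4 x C_2 (6T11) additionally contains elements of type 4+2, 4+1+1, 2+1+1+1+1 (15 of its 48 elements, about 31% of primes); (S_3 x S_3) : C_2 (6T13) additionally contains elements of type 4+2, 3+2+1, 3+1+1+1, 2+1+1+1+1 (40 of its 72 elements, about 56% of primes); PGL(2,5) (6T14) additionally contains elements of type 5+1, 4+1+1 (54 of its 120 elements, about 45% of primes); S_6 (6T16) additionally contains elements of type 5+1, 4+2, 4+1+1, 3+2+1, 3+1+1+1, 2+1+1+1+1 (499 of its 720 elements, about 69% of primes). None of the 79 primes tested shows any such pattern (for each of these groups the chance of that is below 10^-4), which rules them out. Hence G = D_6 (6T3), of order 12.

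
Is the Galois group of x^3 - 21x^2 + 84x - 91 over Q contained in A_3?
The polynomial is irreducible of degree 3 over Q. Its discriminant is 35721 = 189^2, a perfect square. A Galois group lies in the alternating group exactly when the discriminant is a square in Q, so the Galois group (C_3) is contained in A_3.

Yes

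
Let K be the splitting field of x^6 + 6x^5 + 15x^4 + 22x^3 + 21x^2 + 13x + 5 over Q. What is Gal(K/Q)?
S_6 (order 720)

The polynomial f is an irreducible sextic over Q, so G = Gal(f/Q) is one of the 16 transitive subgroups 6T1, ..., 6T16 of S_6. The discriminant of f is 49781, which is not a perfect square, so G is not contained in A_6. The transitive groups of degree 6 not contained in A_6 are: C_6 (6T1, order 6), S_3 (6T2, order 6), D_6 (6T3, order 12), C_3 x S_3 (6T5, order 18), A_4 x C_2 (6T6, order 24), S_4 (6T8, order 24), S_3 x S_3 (6T9, order 36), S_4 x C_2 (6T11, order 48), (S_3 x S_3) : C_2 (6T13, order 72), PGL(2,5) (6T14, order 120), S_6 (6T16, order 720). By Dedekind's theorem, for a prime p not dividing disc(f) the degrees of the irreducible factors of f mod p form the cycle type of an element of G. Factoring f modulo the 4 such primes p <= 7, each new pattern first appears at: mod 2: f = (x^6 + x^4 + x^2 + x + 1), pattern 6; mod 5: f = (x)(x^5 + x^4 + 2x^2 + x + 3), pattern 5+1; mod 7: f = (x^2 + 2x + 5)(x^4 + 4x^3 + 2x^2 + 5x + 1), pattern 4+2. No other pattern occurs in this range, so the set of observed cycle types is {6, 5+1, 4+2}. Among the candidates above, the only group containing elements of all these cycle types is S_6 (6T16); every other candidate lacks at least one of them. Hence G = S_6 (6T16), of order 720.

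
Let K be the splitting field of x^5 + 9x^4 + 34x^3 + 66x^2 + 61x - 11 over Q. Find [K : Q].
10

The degree of the splitting field over Q equals the order of the Galois group, so first determine the group. The polynomial f is an irreducible quintic over Q, so G = Gal(f/Q) is a transitive subgroup of S_5: one of C_5 (5T1, order 5), D_5 (5T2, order 10), F_20 (5T3, order 20), A_5 (5T4, order 60) or S_5 (5T5, order 120). The discriminant of f is 2316304384 = 48128^2, a perfect square, so G is contained in A_5. The transitive groups of degree 5 contained in A_5 are: C_5 (5T1, order 5), D_5 (5T2, order 10), A_5 (5T4, order 60). By Dedekind's theorem, for a prime p not dividing disc(f) the degrees of the irreducible factors of f mod p form the cycle type of an element of G. Factoring f modulo the 23 such primes p <= 97 (skipping 2, 47, which divide the discriminant), each new pattern first appears at: mod 3: f = (x^5 + x^3 + x + 1), pattern 5; mod 5: f = (x + 4)(x^2 + 2x + 4)(x^2 + 3x + 4), pattern 2+2+1; mod 83: f = (x + 26)(x + 38)(x + 54)(x + 60)(x + 80), pattern 1+1+1+1+1. No other pattern occurs in this range, so the set of observed cycle types is {5, 2+2+1, 1+1+1+1+1}. The candidates containing elements of all these cycle types are D_5 (5T2) of order 10, A_5 (5T4) of order 60; the others are excluded. The observed types are precisely the cycle types that occur in D_5 (5T2). Each of the other remaining candidates has further cycle types, and by the Chebotarev density theorem the matching factorization patterns would occur for a proportion of primes equal to their share of the group: A_5 (5T4) additionally contains elements of type 3+1+1 (20 of its 60 elements, about 33% of primes). None of the 23 primes tested shows any such pattern (for each of these groups the chance of that is below 10^-4), which rules them out. Hence G = D_5 (5T2), of order 10. The Galois group D_5 (5T2) has order 10, so the splitting field has degree 10 over Q.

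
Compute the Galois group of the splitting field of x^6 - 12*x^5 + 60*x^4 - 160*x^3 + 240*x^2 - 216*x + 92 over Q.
The polynomial f is an irreducible sextic over Q, so G = Gal(f/Q) is one of the 16 transitive subgroups 6T1, ..., 6T16 of S_6. The discriminant of f is 746496000000 = 864000^2, a perfect square, so G is contained in A_6. The transitive groups of degree 6 contained in A_6 are: A_4 (6T4, order 12), S_4 (6T7, order 24), (C_3 x C_3) : C_4 (6T10, order 36), PSL(2,5) (6T12, order 60), A_6 (6T15, order 360). By Dedekind's theorem, for a prime p not dividing disc(f) the degrees of the irreducible factors of f mod p form the cycle type of an element of G. Factoring f modulo the 6 such primes p <= 23 (skipping 2, 3, 5, which divide the discriminant), each new pattern first appears at: mod 7: f = (x + 2)(x^5 + 4x^3 + 2x + 4), pattern 5+1; mod 23: f = (x)(x + 9)(x + 14)(x^3 + 11x^2 + 3x + 18), pattern 3+1+1+1. No other pattern occurs in this range, so the set of observed cycle types is {5+1, 3+1+1+1}. Among the candidates above, the only group containing elements of all these cycle types is A_6 (6T15) — each of A_4 (6T4), S_4 (6T7), (C_3 x C_3) : C_4 (6T10), PSL(2,5) (6T12) lacks at least one of them. Hence G = A_6 (6T15), of order 360.

A_6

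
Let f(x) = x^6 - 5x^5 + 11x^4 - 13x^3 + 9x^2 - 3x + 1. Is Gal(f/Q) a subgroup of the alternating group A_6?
No

The polynomial is irreducible of degree 6 over Q. Its discriminant is -16807, which is not a perfect square. A Galois group lies in the alternating group exactly when the discriminant is a square in Q, so the Galois group (C_6) is not contained in A_6.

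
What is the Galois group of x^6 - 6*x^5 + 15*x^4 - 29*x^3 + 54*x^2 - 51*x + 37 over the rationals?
The polynomial f is an irreducible sextic over Q, so G = Gal(f/Q) is one of the 16 transitive subgroups 6T1, ..., 6T16 of S_6. The discriminant of f is -945145936107, which is not a perfect square, so G is not contained in A_6. The transitive groups of degree 6 not contained in A_6 are: C_6 (6T1, order 6), S_3 (6T2, order 6), D_6 (6T3, order 12), C_3 x S_3 (6T5, order 18), A_4 x C_2 (6T6, order 24), S_4 (6T8, order 24), S_3 x S_3 (6T9, order 36), S_4 x C_2 (6T11, order 48), (S_3 x S_3) : C_2 (6T13, order 72), PGL(2,5) (6T14, order 120), S_6 (6T16, order 720). By Dedekind's theorem, for a prime p not dividing disc(f) the degrees of the irreducible factors of f mod p form the cycle type of an element of G. Factoring f modulo the 27 such primes p <= 127 (skipping 3, 17, 19, 43, which divide the discriminant), each new pattern first appears at: mod 2: f = (x^6 + x^4 + x^3 + x + 1), pattern 6; mod 7: f = (x + 6)(x^2 + 5x + 5)(x^3 + 4x^2 + 6x + 1), pattern 3+2+1; mod 11: f = (x^2 + 7x + 2)(x^4 + 9x^3 + 5x^2 + 6x + 2), pattern 4+2; mod 13: f = (x + 6)(x + 8)(x^2 + 2x + 12)(x^2 + 4x + 6), pattern 2+2+1+1; mod 61: f = (x + 11)(x + 25)(x + 40)(x + 54)(x^2 + 47x + 42), pattern 2+1+1+1+1; mod 97: f = (x + 37)(x + 71)(x + 83)(x^3 + 94x^2 + 55x + 4), pattern 3+1+1+1; mod 113: f = (x^2 + 50x + 95)(x^2 + 59x + 88)(x^2 + 111x + 38), pattern 2+2+2; mod 127: f = (x^3 + 124x^2 + 52x + 53)(x^3 + 124x^2 + 81x + 63), pattern 3+3. No other pattern occurs in this range, so the set of observed cycle types is {6, 3+2+1, 4+2, 2+2+1+1, 2+1+1+1+1, 3+1+1+1, 2+2+2, 3+3}. The candidates containing elements of all these cycle types are (S_3 x S_3) : C_2 (6T13) of order 72, S_6 (6T16) of order 720; the others are excluded. The observed types are precisely the cycle types that occur in (S_3 x S_3) : C_2 (6T13) (apart from the identity). Each of the other remaining candidates has further cycle types, and by the Chebotarev density theorem the matching factorization patterns would occur for a proportion of primes equal to their share of the group: S_6 (6T16) additionally contains elements of type 5+1, 4+1+1 (234 of its 720 elements, about 32% of primes). None of the 27 primes tested shows any such pattern (for each of these groups the chance of that is below 10^-4), which rules them out. Hence G = (S_3 x S_3) : C_2 (6T13), of order 72.

(S_3 x S_3) : C_2, the group 6T13 of order 72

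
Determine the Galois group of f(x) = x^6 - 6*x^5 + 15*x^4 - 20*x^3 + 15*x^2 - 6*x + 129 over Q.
D_6 (order 12)

The polynomial f is an irreducible sextic over Q, so G = Gal(f/Q) is one of the 16 transitive subgroups 6T1, ..., 6T16 of S_6. The discriminant of f is -1603087953297408, which is not a perfect square, so G is not contained in A_6. The transitive groups of degree 6 not contained in A_6 are: C_6 (6T1, order 6), S_3 (6T2, order 6), D_6 (6T3, order 12), C_3 x S_3 (6T5, order 18), A_4 x C_2 (6T6, order 24), S_4 (6T8, order 24), S_3 x S_3 (6T9, order 36), S_4 x C_2 (6T11, order 48), (S_3 x S_3) : C_2 (6T13, order 72), PGL(2,5) (6T14, order 120), S_6 (6T16, order 720). By Dedekind's theorem, for a prime p not dividing disc(f) the degrees of the irreducible factors of f mod p form the cycle type of an element of G. Factoring f modulo the 79 such primes p <= 419 (skipping 2, 3, which divide the discriminant), each new pattern first appears at: mod 5: f = (x^2 + 2x + 4)(x^2 + 3x + 3)(x^2 + 4x + 2), pattern 2+2+2; mod 7: f = (x^6 + x^5 + x^4 + x^3 + x^2 + x + 3), pattern 6; mod 11: f = (x + 3)(x + 6)(x^2 + 2x + 2)(x^2 + 5x + 10), pattern 2+2+1+1; mod 19: f = (x^3 + 16x^2 + 3x + 8)(x^3 + 16x^2 + 3x + 9), pattern 3+3; mod 43: f = (x)(x + 5)(x + 6)(x + 35)(x + 36)(x + 41), pattern 1+1+1+1+1+1. No other pattern occurs in this range, so the set of observed cycle types is {2+2+2, 6, 2+2+1+1, 3+3, 1+1+1+1+1+1}. The candidates containing elements of all these cycle types are D_6 (6T3) of order 12, A_4 x C_2 (6T6) of order 24, S_3 x S_3 (6T9) of order 36, S_4 x C_2 (6T11) of order 48, (S_3 x S_3) : C_2 (6T13) of order 72, PGL(2,5) (6T14) of order 120, S_6 (6T16) of order 720; the others are excluded. The observed types are precisely the cycle types that occur in D_6 (6T3). Each of the other remaining candidates has further cycle types, and by the Chebotarev density theorem the matching factorization patterns would occur for a proportion of primes equal to their share of the group: A_4 x C_2 (6T6) additionally contains elements of type 2+1+1+1+1 (3 of its 24 elements, about 12% of primes); S_3 x S_3 (6T9) additionally contains elements of type 3+1+1+1 (4 of its 36 elements, about 11% of primes); S_4 x C_2 (6T11) additionally contains elements of type 4+2, 4+1+1, 2+1+1+1+1 (15 of its 48 elements, about 31% of primes); (S_3 x S_3) : C_2 (6T13) additionally contains elements of type 4+2, 3+2+1, 3+1+1+1, 2+1+1+1+1 (40 of its 72 elements, about 56% of primes); PGL(2,5) (6T14) additionally contains elements of type 5+1, 4+1+1 (54 of its 120 elements, about 45% of primes); S_6 (6T16) additionally contains elements of type 5+1, 4+2, 4+1+1, 3+2+1, 3+1+1+1, 2+1+1+1+1 (499 of its 720 elements, about 69% of primes). None of the 79 primes tested shows any such pattern (for each of these groups the chance of that is below 10^-4), which rules them out. Hence G = D_6 (6T3), of order 12.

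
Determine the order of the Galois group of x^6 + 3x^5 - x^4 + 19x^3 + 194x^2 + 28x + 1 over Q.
36

The degree of the splitting field over Q equals the order of the Galois group, so first determine the group. The polynomial f is an irreducible sextic over Q, so G = Gal(f/Q) is one of the 16 transitive subgroups 6T1, ..., 6T16 of S_6. The discriminant of f is 598116723780625 = 24456425^2, a perfect square, so G is contained in A_6. The transitive groups of degree 6 contained in A_6 are: A_4 (6T4, order 12), S_4 (6T7, order 24), (C_3 x C_3) : C_4 (6T10, order 36), PSL(2,5) (6T12, order 60), A_6 (6T15, order 360). By Dedekind's theorem, for a prime p not dividing disc(f) the degrees of the irreducible factors of f mod p form the cycle type of an element of G. Factoring f modulo the 21 such primes p <= 101 (skipping 5, 7, 29, 61, 79, which divide the discriminant), each new pattern first appears at: mod 2: f = (x^2 + x + 1)(x^4 + x + 1), pattern 4+2; mod 11: f = (x^3 + 6x^2 + 7x + 1)(x^3 + 8x^2 + 10x + 1), pattern 3+3; mod 19: f = (x + 5)(x + 7)(x^2 + 4)(x^2 + 10x + 11), pattern 2+2+1+1; mod 101: f = (x + 6)(x + 30)(x + 78)(x^3 + 91x^2 + 70x + 1), pattern 3+1+1+1. No other pattern occurs in this range, so the set of observed cycle types is {4+2, 3+3, 2+2+1+1, 3+1+1+1}. The candidates containing elements of all these cycle types are (C_3 x C_3) : C_4 (6T10) of order 36, A_6 (6T15) of order 360; the others are excluded. The observed types are precisely the cycle types that occur in (C_3 x C_3) : C_4 (6T10) (apart from the identity). Each of the other remaining candidates has further cycle types, and by the Chebotarev density theorem the matching factorization patterns would occur for a proportion of primes equal to their share of the group: A_6 (6T15) additionally contains elements of type 5+1 (144 of its 360 elements, about 40% of primes). None of the 21 primes tested shows any such pattern (for each of these groups the chance of that is below 10^-4), which rules them out. Hence G = (C_3 x C_3) : C_4 (6T10), of order 36. The Galois group (C_3 x C_3) : C_4 (6T10) has order 36, so the splitting field has degree 36 over Q.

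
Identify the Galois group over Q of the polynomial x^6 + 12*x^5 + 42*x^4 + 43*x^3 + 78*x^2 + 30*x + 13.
C_3 x S_3

The polynomial f is an irreducible sextic over Q, so G = Gal(f/Q) is one of the 16 transitive subgroups 6T1, ..., 6T16 of S_6. The discriminant of f is -152796047606667, which is not a perfect square, so G is not contained in A_6. The transitive groups of degree 6 not contained in A_6 are: C_6 (6T1, order 6), S_3 (6T2, order 6), D_6 (6T3, order 12), C_3 x S_3 (6T5, order 18), A_4 x C_2 (6T6, order 24), S_4 (6T8, order 24), S_3 x S_3 (6T9, order 36), S_4 x C_2 (6T11, order 48), (S_3 x S_3) : C_2 (6T13, order 72), PGL(2,5) (6T14, order 120), S_6 (6T16, order 720). By Dedekind's theorem, for a prime p not dividing disc(f) the degrees of the irreducible factors of f mod p form the cycle type of an element of G. Factoring f modulo the 33 such primes p <= 149 (skipping 3, 43, which divide the discriminant), each new pattern first appears at: mod 2: f = (x^6 + x^3 + 1), pattern 6; mod 7: f = (x + 1)(x + 2)(x + 3)(x^3 + 6x^2 + 2x + 1), pattern 3+1+1+1; mod 17: f = (x^2 + 6x + 3)(x^2 + 8x + 6)(x^2 + 15x + 13), pattern 2+2+2; mod 19: f = (x^3 + 6x^2 + 10x + 11)(x^3 + 6x^2 + 15x + 15), pattern 3+3; mod 73: f = (x + 4)(x + 25)(x + 36)(x + 39)(x + 55)(x + 72), pattern 1+1+1+1+1+1. No other pattern occurs in this range, so the set of observed cycle types is {6, 3+1+1+1, 2+2+2, 3+3, 1+1+1+1+1+1}. The candidates containing elements of all these cycle types are C_3 x S_3 (6T5) of order 18, S_3 x S_3 (6T9) of order 36, (S_3 x S_3) : C_2 (6T13) of order 72, S_6 (6T16) of order 720; the others are excluded. The observed types are precisely the cycle types that occur in C_3 x S_3 (6T5). Each of the other remaining candidates has further cycle types, and by the Chebotarev density theorem the matching factorization patterns would occur for a proportion of primes equal to their share of the group: S_3 x S_3 (6T9) additionally contains elements of type 2+2+1+1 (9 of its 36 elements, about 25% of primes); (S_3 x S_3) : C_2 (6T13) additionally contains elements of type 4+2, 3+2+1, 2+2+1+1, 2+1+1+1+1 (45 of its 72 elements, about 62% of primes); S_6 (6T16) additionally contains elements of type 5+1, 4+2, 4+1+1, 3+2+1, 2+2+1+1, 2+1+1+1+1 (504 of its 720 elements, about 70% of primes). None of the 33 primes tested shows any such pattern (for each of these groups the chance of that is below 10^-4), which rules them out. Hence G = C_3 x S_3 (6T5), of order 18.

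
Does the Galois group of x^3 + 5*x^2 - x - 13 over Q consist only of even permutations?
The polynomial is irreducible of degree 3 over Q. Its discriminant is 3136 = 56^2, a perfect square. A Galois group lies in the alternating group exactly when the discriminant is a square in Q, so the Galois group (C_3) is contained in A_3.

Yes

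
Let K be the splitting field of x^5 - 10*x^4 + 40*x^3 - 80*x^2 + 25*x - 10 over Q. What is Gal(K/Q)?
A_5 (also written A5)

The polynomial f is an irreducible quintic over Q, so G = Gal(f/Q) is a transitive subgroup of S_5: one of C_5 (5T1, order 5), D_5 (5T2, order 10), F_20 (5T3, order 20), A_5 (5T4, order 60) or S_5 (5T5, order 120). The discriminant of f is 58564000000 = 242000^2, a perfect square, so G is contained in A_5. The transitive groups of degree 5 contained in A_5 are: C_5 (5T1, order 5), D_5 (5T2, order 10), A_5 (5T4, order 60). By Dedekind's theorem, for a prime p not dividing disc(f) the degrees of the irreducible factors of f mod p form the cycle type of an element of G. Factoring f modulo the 3 such primes p <= 13 (skipping 2, 5, 11, which divide the discriminant), each new pattern first appears at: mod 3: f = (x^5 + 2x^4 + x^3 + x^2 + x + 2), pattern 5; mod 13: f = (x + 3)(x + 5)(x^3 + 8x^2 + 8), pattern 3+1+1. No other pattern occurs in this range, so the set of observed cycle types is {5, 3+1+1}. Among the candidates above, the only group containing elements of all these cycle types is A_5 (5T4) — each of C_5 (5T1), D_5 (5T2) lacks at least one of them. Hence G = A_5 (5T4), of order 60.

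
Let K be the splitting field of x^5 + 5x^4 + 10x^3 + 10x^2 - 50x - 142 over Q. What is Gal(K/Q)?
A_5

The polynomial f is an irreducible quintic over Q, so G = Gal(f/Q) is a transitive subgroup of S_5: one of C_5 (5T1, order 5), D_5 (5T2, order 10), F_20 (5T3, order 20), A_5 (5T4, order 60) or S_5 (5T5, order 120). The discriminant of f is 58564000000 = 242000^2, a perfect square, so G is contained in A_5. The transitive groups of degree 5 contained in A_5 are: C_5 (5T1, order 5), D_5 (5T2, order 10), A_5 (5T4, order 60). By Dedekind's theorem, for a prime p not dividing disc(f) the degrees of the irreducible factors of f mod p form the cycle type of an element of G. Factoring f modulo the 3 such primes p <= 13 (skipping 2, 5, 11, which divide the discriminant), each new pattern first appears at: mod 3: f = (x^5 + 2x^4 + x^3 + x^2 + x + 2), pattern 5; mod 13: f = (x + 6)(x + 8)(x^3 + 4x^2 + 10x + 3), pattern 3+1+1. No other pattern occurs in this range, so the set of observed cycle types is {5, 3+1+1}. Among the candidates above, the only group containing elements of all these cycle types is A_5 (5T4) — each of C_5 (5T1), D_5 (5T2) lacks at least one of them. Hence G = A_5 (5T4), of order 60.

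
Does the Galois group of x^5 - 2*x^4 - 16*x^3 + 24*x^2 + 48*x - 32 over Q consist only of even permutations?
Yes

The polynomial is irreducible of degree 5 over Q. Its discriminant is 15352201216 = 123904^2, a perfect square. A Galois group lies in the alternating group exactly when the discriminant is a square in Q, so the Galois group (C_5) is contained in A_5.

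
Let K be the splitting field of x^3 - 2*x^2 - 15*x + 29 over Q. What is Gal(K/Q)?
C_3 (order 3)

The polynomial is an irreducible cubic over Q and its discriminant is 8281 = 91^2, a perfect square. For an irreducible cubic, a square discriminant forces the Galois group to be A_3, the cyclic group of order 3.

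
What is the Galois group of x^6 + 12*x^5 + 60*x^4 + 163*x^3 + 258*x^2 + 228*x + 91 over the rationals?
The polynomial f is an irreducible sextic over Q, so G = Gal(f/Q) is one of the 16 transitive subgroups 6T1, ..., 6T16 of S_6. The discriminant of f is -177147, which is not a perfect square, so G is not contained in A_6. The transitive groups of degree 6 not contained in A_6 are: C_6 (6T1, order 6), S_3 (6T2, order 6), D_6 (6T3, order 12), C_3 x S_3 (6T5, order 18), A_4 x C_2 (6T6, order 24), S_4 (6T8, order 24), S_3 x S_3 (6T9, order 36), S_4 x C_2 (6T11, order 48), (S_3 x S_3) : C_2 (6T13, order 72), PGL(2,5) (6T14, order 120), S_6 (6T16, order 720). By Dedekind's theorem, for a prime p not dividing disc(f) the degrees of the irreducible factors of f mod p form the cycle type of an element of G. Factoring f modulo the 33 such primes p <= 139 (skipping 3, which divides the discriminant), each new pattern first appears at: mod 2: f = (x^6 + x^3 + 1), pattern 6; mod 7: f = (x)(x + 1)(x + 5)(x^3 + 6x^2 + 5x + 5), pattern 3+1+1+1; mod 17: f = (x^2 + 3)(x^2 + 3x + 9)(x^2 + 9x + 4), pattern 2+2+2; mod 19: f = (x^3 + 6x^2 + 12x + 2)(x^3 + 6x^2 + 12x + 17), pattern 3+3; mod 73: f = (x + 44)(x + 45)(x + 46)(x + 53)(x + 54)(x + 62), pattern 1+1+1+1+1+1. No other pattern occurs in this range, so the set of observed cycle types is {6, 3+1+1+1, 2+2+2, 3+3, 1+1+1+1+1+1}. The candidates containing elements of all these cycle types are C_3 x S_3 (6T5) of order 18, S_3 x S_3 (6T9) of order 36, (S_3 x S_3) : C_2 (6T13) of order 72, S_6 (6T16) of order 720; the others are excluded. The observed types are precisely the cycle types that occur in C_3 x S_3 (6T5). Each of the other remaining candidates has further cycle types, and by the Chebotarev density theorem the matching factorization patterns would occur for a proportion of primes equal to their share of the group: S_3 x S_3 (6T9) additionally contains elements of type 2+2+1+1 (9 of its 36 elements, about 25% of primes); (S_3 x S_3) : C_2 (6T13) additionally contains elements of type 4+2, 3+2+1, 2+2+1+1, 2+1+1+1+1 (45 of its 72 elements, about 62% of primes); S_6 (6T16) additionally contains elements of type 5+1, 4+2, 4+1+1, 3+2+1, 2+2+1+1, 2+1+1+1+1 (504 of its 720 elements, about 70% of primes). None of the 33 primes tested shows any such pattern (for each of these groups the chance of that is below 10^-4), which rules them out. Hence G = C_3 x S_3 (6T5), of order 18.

C_3 x S_3, the group 6T5 of order 18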